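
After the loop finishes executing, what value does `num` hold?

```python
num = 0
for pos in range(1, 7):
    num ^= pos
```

Let's trace through this code step by step.

Initialize: num = 0
Entering loop: for pos in range(1, 7):
After iteration 1: pos = 1, num = 1
After iteration 2: pos = 2, num = 3
After iteration 3: pos = 3, num = 0
After iteration 4: pos = 4, num = 4
After iteration 5: pos = 5, num = 1
After iteration 6: pos = 6, num = 7
Loop ends.

Final answer: 7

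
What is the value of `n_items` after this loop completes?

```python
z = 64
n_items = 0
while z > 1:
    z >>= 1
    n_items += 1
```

Let's trace through this code step by step.

Initialize: z = 64
Initialize: n_items = 0
Entering loop: while z > 1:
After iteration 1: z = 32, n_items = 1
After iteration 2: z = 16, n_items = 2
After iteration 3: z = 8, n_items = 3
After iteration 4: z = 4, n_items = 4
After iteration 5: z = 2, n_items = 5
After iteration 6: z = 1, n_items = 6
Loop ends.

Final answer: 6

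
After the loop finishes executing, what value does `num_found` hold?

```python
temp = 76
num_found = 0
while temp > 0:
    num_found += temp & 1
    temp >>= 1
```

Let's trace through this code step by step.

Initialize: temp = 76
Initialize: num_found = 0
Entering loop: while temp > 0:
After iteration 1: temp = 38, num_found = 0
After iteration 2: temp = 19, num_found = 0
After iteration 3: temp = 9, num_found = 1
After iteration 4: temp = 4, num_found = 2
After iteration 5: temp = 2, num_found = 2
After iteration 6: temp = 1, num_found = 2
After iteration 7: temp = 0, num_found = 3
Loop ends.

Final answer: 3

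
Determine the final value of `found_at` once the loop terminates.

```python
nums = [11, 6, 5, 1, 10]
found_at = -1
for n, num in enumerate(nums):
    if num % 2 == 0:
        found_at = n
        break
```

Let's trace through this code step by step.

Initialize: nums = [11, 6, 5, 1, 10]
Initialize: found_at = -1
Entering loop: for n, num in enumerate(nums):
After iteration 1: n = 0, num = 11, found_at = -1
After iteration 2: n = 1, num = 6, found_at = 1
Loop ends.

Final answer: 1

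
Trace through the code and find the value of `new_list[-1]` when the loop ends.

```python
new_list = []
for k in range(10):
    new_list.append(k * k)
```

Let's trace through this code step by step.

Initialize: new_list = []
Entering loop: for k in range(10):
After iteration 1: k = 0, new_list = [0]
After iteration 2: k = 1, new_list = [0, 1]
After iteration 3: k = 2, new_list = [0, 1, 4]
After iteration 4: k = 3, new_list = [0, 1, 4, 9]
After iteration 5: k = 4, new_list = [0, 1, 4, 9, 16]
After iteration 6: k = 5, new_list = [0, 1, 4, 9, 16, 25]
After iteration 7: k = 6, new_list = [0, 1, 4, 9, 16, 25, 36]
After iteration 8: k = 7, new_list = [0, 1, 4, 9, 16, 25, 36, 49]
After iteration 9: k = 8, new_list = [0, 1, 4, 9, 16, 25, 36, 49, 64]
After iteration 10: k = 9, new_list = [0, 1, 4, 9, 16, 25, 36, 49, 64, 81]
Loop ends.
new_list[-1] = 81

Final answer: 81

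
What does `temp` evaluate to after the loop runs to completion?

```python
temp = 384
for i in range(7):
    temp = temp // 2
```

Let's trace through this code step by step.

Initialize: temp = 384
Entering loop: for i in range(7):
After iteration 1: i = 0, temp = 192
After iteration 2: i = 1, temp = 96
After iteration 3: i = 2, temp = 48
After iteration 4: i = 3, temp = 24
After iteration 5: i = 4, temp = 12
After iteration 6: i = 5, temp = 6
After iteration 7: i = 6, temp = 3
Loop ends.

Final answer: 3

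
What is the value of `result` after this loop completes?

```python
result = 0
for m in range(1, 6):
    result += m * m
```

Let's trace through this code step by step.

Initialize: result = 0
Entering loop: for m in range(1, 6):
After iteration 1: m = 1, result = 1
After iteration 2: m = 2, result = 5
After iteration 3: m = 3, result = 14
After iteration 4: m = 4, result = 30
After iteration 5: m = 5, result = 55
Loop ends.

Final answer: 55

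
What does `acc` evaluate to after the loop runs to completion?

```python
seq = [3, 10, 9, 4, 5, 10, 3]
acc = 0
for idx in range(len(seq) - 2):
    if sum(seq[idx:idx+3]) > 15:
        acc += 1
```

Let's trace through this code step by step.

Initialize: seq = [3, 10, 9, 4, 5, 10, 3]
Initialize: acc = 0
Entering loop: for idx in range(len(seq) - 2):
After iteration 1: idx = 0, acc = 1
After iteration 2: idx = 1, acc = 2
After iteration 3: idx = 2, acc = 3
After iteration 4: idx = 3, acc = 4
After iteration 5: idx = 4, acc = 5
Loop ends.

Final answer: 5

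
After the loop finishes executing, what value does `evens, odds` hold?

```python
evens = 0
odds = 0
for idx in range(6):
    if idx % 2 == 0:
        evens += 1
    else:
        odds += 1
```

Let's trace through this code step by step.

Initialize: evens = 0
Initialize: odds = 0
Entering loop: for idx in range(6):
After iteration 1: idx = 0, evens = 1, odds = 0
After iteration 2: idx = 1, evens = 1, odds = 1
After iteration 3: idx = 2, evens = 2, odds = 1
After iteration 4: idx = 3, evens = 2, odds = 2
After iteration 5: idx = 4, evens = 3, odds = 2
After iteration 6: idx = 5, evens = 3, odds = 3
Loop ends.

Final answer: 3, 3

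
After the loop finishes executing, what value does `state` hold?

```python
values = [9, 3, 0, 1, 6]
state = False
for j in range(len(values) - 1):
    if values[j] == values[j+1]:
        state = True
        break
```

Let's trace through this code step by step.

Initialize: values = [9, 3, 0, 1, 6]
Initialize: state = False
Entering loop: for j in range(len(values) - 1):
After iteration 1: j = 0, state = False
After iteration 2: j = 1, state = False
After iteration 3: j = 2, state = False
After iteration 4: j = 3, state = False
Loop ends.

Final answer: False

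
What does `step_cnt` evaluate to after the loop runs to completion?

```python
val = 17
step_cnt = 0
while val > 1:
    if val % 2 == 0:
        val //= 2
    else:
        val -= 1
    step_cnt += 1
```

Let's trace through this code step by step.

Initialize: val = 17
Initialize: step_cnt = 0
Entering loop: while val > 1:
After iteration 1: val = 16, step_cnt = 1
After iteration 2: val = 8, step_cnt = 2
After iteration 3: val = 4, step_cnt = 3
After iteration 4: val = 2, step_cnt = 4
After iteration 5: val = 1, step_cnt = 5
Loop ends.

Final answer: 5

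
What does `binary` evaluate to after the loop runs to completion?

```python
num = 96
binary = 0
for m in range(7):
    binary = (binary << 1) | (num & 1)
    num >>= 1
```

Let's trace through this code step by step.

Initialize: num = 96
Initialize: binary = 0
Entering loop: for m in range(7):
After iteration 1: m = 0, num = 48, binary = 0
After iteration 2: m = 1, num = 24, binary = 0
After iteration 3: m = 2, num = 12, binary = 0
After iteration 4: m = 3, num = 6, binary = 0
After iteration 5: m = 4, num = 3, binary = 0
After iteration 6: m = 5, num = 1, binary = 1
After iteration 7: m = 6, num = 0, binary = 3
Loop ends.

Final answer: 3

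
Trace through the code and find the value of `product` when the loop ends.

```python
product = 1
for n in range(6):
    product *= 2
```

Let's trace through this code step by step.

Initialize: product = 1
Entering loop: for n in range(6):
After iteration 1: n = 0, product = 2
After iteration 2: n = 1, product = 4
After iteration 3: n = 2, product = 8
After iteration 4: n = 3, product = 16
After iteration 5: n = 4, product = 32
After iteration 6: n = 5, product = 64
Loop ends.

Final answer: 64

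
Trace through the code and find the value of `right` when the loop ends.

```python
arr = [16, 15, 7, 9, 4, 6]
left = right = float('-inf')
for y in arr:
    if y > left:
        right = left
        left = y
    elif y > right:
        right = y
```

Let's trace through this code step by step.

Initialize: arr = [16, 15, 7, 9, 4, 6]
Initialize: left = -inf
Initialize: right = -inf
Entering loop: for y in arr:
After iteration 1: y = 16, left = 16, right = -inf
After iteration 2: y = 15, left = 16, right = 15
After iteration 3: y = 7, left = 16, right = 15
After iteration 4: y = 9, left = 16, right = 15
After iteration 5: y = 4, left = 16, right = 15
After iteration 6: y = 6, left = 16, right = 15
Loop ends.

Final answer: 15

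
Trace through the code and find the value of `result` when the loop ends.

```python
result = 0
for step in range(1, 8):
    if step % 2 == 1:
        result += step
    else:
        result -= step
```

Let's trace through this code step by step.

Initialize: result = 0
Entering loop: for step in range(1, 8):
After iteration 1: step = 1, result = 1
After iteration 2: step = 2, result = -1
After iteration 3: step = 3, result = 2
After iteration 4: step = 4, result = -2
After iteration 5: step = 5, result = 3
After iteration 6: step = 6, result = -3
After iteration 7: step = 7, result = 4
Loop ends.

Final answer: 4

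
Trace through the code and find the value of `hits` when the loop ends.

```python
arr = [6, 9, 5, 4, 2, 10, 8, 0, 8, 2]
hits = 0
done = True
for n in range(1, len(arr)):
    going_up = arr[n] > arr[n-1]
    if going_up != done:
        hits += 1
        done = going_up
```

Let's trace through this code step by step.

Initialize: arr = [6, 9, 5, 4, 2, 10, 8, 0, 8, 2]
Initialize: hits = 0
Initialize: done = True
Entering loop: for n in range(1, len(arr)):
After iteration 1: n = 1, hits = 0, done = True, going_up = True
After iteration 2: n = 2, hits = 1, done = False, going_up = False
After iteration 3: n = 3, hits = 1, done = False, going_up = False
After iteration 4: n = 4, hits = 1, done = False, going_up = False
After iteration 5: n = 5, hits = 2, done = True, going_up = True
After iteration 6: n = 6, hits = 3, done = False, going_up = False
After iteration 7: n = 7, hits = 3, done = False, going_up = False
After iteration 8: n = 8, hits = 4, done = True, going_up = True
After iteration 9: n = 9, hits = 5, done = False, going_up = False
Loop ends.

Final answer: 5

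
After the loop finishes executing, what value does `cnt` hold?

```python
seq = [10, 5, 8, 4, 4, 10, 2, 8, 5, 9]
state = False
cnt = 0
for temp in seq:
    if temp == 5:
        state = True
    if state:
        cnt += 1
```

Let's trace through this code step by step.

Initialize: seq = [10, 5, 8, 4, 4, 10, 2, 8, 5, 9]
Initialize: state = False
Initialize: cnt = 0
Entering loop: for temp in seq:
After iteration 1: temp = 10, state = False, cnt = 0
After iteration 2: temp = 5, state = True, cnt = 1
After iteration 3: temp = 8, state = True, cnt = 2
After iteration 4: temp = 4, state = True, cnt = 3
After iteration 5: temp = 4, state = True, cnt = 4
After iteration 6: temp = 10, state = True, cnt = 5
After iteration 7: temp = 2, state = True, cnt = 6
After iteration 8: temp = 8, state = True, cnt = 7
After iteration 9: temp = 5, state = True, cnt = 8
After iteration 10: temp = 9, state = True, cnt = 9
Loop ends.

Final answer: 9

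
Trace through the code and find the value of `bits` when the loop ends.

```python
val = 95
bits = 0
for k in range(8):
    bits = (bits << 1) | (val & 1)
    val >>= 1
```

Let's trace through this code step by step.

Initialize: val = 95
Initialize: bits = 0
Entering loop: for k in range(8):
After iteration 1: k = 0, val = 47, bits = 1
After iteration 2: k = 1, val = 23, bits = 3
After iteration 3: k = 2, val = 11, bits = 7
After iteration 4: k = 3, val = 5, bits = 15
After iteration 5: k = 4, val = 2, bits = 31
After iteration 6: k = 5, val = 1, bits = 62
After iteration 7: k = 6, val = 0, bits = 125
After iteration 8: k = 7, val = 0, bits = 250
Loop ends.

Final answer: 250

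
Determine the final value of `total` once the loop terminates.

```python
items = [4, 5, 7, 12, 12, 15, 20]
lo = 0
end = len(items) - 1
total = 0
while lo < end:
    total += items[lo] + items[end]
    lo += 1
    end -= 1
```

Let's trace through this code step by step.

Initialize: items = [4, 5, 7, 12, 12, 15, 20]
Initialize: lo = 0
Initialize: end = 6
Initialize: total = 0
Entering loop: while lo < end:
After iteration 1: lo = 1, end = 5, total = 24
After iteration 2: lo = 2, end = 4, total = 44
After iteration 3: lo = 3, end = 3, total = 63
Loop ends.

Final answer: 63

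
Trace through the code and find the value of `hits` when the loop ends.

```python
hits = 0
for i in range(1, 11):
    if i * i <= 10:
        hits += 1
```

Let's trace through this code step by step.

Initialize: hits = 0
Entering loop: for i in range(1, 11):
After iteration 1: i = 1, hits = 1
After iteration 2: i = 2, hits = 2
After iteration 3: i = 3, hits = 3
After iteration 4: i = 4, hits = 3
After iteration 5: i = 5, hits = 3
After iteration 6: i = 6, hits = 3
After iteration 7: i = 7, hits = 3
After iteration 8: i = 8, hits = 3
After iteration 9: i = 9, hits = 3
After iteration 10: i = 10, hits = 3
Loop ends.

Final answer: 3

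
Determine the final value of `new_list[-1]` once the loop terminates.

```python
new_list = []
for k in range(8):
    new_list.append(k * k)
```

Let's trace through this code step by step.

Initialize: new_list = []
Entering loop: for k in range(8):
After iteration 1: k = 0, new_list = [0]
After iteration 2: k = 1, new_list = [0, 1]
After iteration 3: k = 2, new_list = [0, 1, 4]
After iteration 4: k = 3, new_list = [0, 1, 4, 9]
After iteration 5: k = 4, new_list = [0, 1, 4, 9, 16]
After iteration 6: k = 5, new_list = [0, 1, 4, 9, 16, 25]
After iteration 7: k = 6, new_list = [0, 1, 4, 9, 16, 25, 36]
After iteration 8: k = 7, new_list = [0, 1, 4, 9, 16, 25, 36, 49]
Loop ends.
new_list[-1] = 49

Final answer: 49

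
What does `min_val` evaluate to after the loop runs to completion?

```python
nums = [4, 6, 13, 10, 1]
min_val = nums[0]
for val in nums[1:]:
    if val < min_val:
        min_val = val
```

Let's trace through this code step by step.

Initialize: nums = [4, 6, 13, 10, 1]
Initialize: min_val = 4
Entering loop: for val in nums[1:]:
After iteration 1: val = 6, min_val = 4
After iteration 2: val = 13, min_val = 4
After iteration 3: val = 10, min_val = 4
After iteration 4: val = 1, min_val = 1
Loop ends.

Final answer: 1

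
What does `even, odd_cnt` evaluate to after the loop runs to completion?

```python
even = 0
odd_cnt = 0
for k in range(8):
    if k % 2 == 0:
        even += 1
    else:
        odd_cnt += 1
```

Let's trace through this code step by step.

Initialize: even = 0
Initialize: odd_cnt = 0
Entering loop: for k in range(8):
After iteration 1: k = 0, even = 1, odd_cnt = 0
After iteration 2: k = 1, even = 1, odd_cnt = 1
After iteration 3: k = 2, even = 2, odd_cnt = 1
After iteration 4: k = 3, even = 2, odd_cnt = 2
After iteration 5: k = 4, even = 3, odd_cnt = 2
After iteration 6: k = 5, even = 3, odd_cnt = 3
After iteration 7: k = 6, even = 4, odd_cnt = 3
After iteration 8: k = 7, even = 4, odd_cnt = 4
Loop ends.

Final answer: 4, 4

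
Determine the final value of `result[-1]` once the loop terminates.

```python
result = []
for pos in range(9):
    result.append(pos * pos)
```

Let's trace through this code step by step.

Initialize: result = []
Entering loop: for pos in range(9):
After iteration 1: pos = 0, result = [0]
After iteration 2: pos = 1, result = [0, 1]
After iteration 3: pos = 2, result = [0, 1, 4]
After iteration 4: pos = 3, result = [0, 1, 4, 9]
After iteration 5: pos = 4, result = [0, 1, 4, 9, 16]
After iteration 6: pos = 5, result = [0, 1, 4, 9, 16, 25]
After iteration 7: pos = 6, result = [0, 1, 4, 9, 16, 25, 36]
After iteration 8: pos = 7, result = [0, 1, 4, 9, 16, 25, 36, 49]
After iteration 9: pos = 8, result = [0, 1, 4, 9, 16, 25, 36, 49, 64]
Loop ends.
result[-1] = 64

Final answer: 64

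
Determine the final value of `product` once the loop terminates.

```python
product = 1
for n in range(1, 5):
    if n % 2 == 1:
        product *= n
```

Let's trace through this code step by step.

Initialize: product = 1
Entering loop: for n in range(1, 5):
After iteration 1: n = 1, product = 1
After iteration 2: n = 2, product = 1
After iteration 3: n = 3, product = 3
After iteration 4: n = 4, product = 3
Loop ends.

Final answer: 3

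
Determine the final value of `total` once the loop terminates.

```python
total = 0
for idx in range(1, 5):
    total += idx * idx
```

Let's trace through this code step by step.

Initialize: total = 0
Entering loop: for idx in range(1, 5):
After iteration 1: idx = 1, total = 1
After iteration 2: idx = 2, total = 5
After iteration 3: idx = 3, total = 14
After iteration 4: idx = 4, total = 30
Loop ends.

Final answer: 30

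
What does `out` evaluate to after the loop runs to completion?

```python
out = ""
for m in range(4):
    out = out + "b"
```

Let's trace through this code step by step.

Initialize: out = ''
Entering loop: for m in range(4):
After iteration 1: m = 0, out = 'b'
After iteration 2: m = 1, out = 'bb'
After iteration 3: m = 2, out = 'bbb'
After iteration 4: m = 3, out = 'bbbb'
Loop ends.

Final answer: 'bbbb'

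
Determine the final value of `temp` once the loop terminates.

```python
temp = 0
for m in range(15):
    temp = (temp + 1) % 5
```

Let's trace through this code step by step.

Initialize: temp = 0
Entering loop: for m in range(15):
After iteration 1: m = 0, temp = 1
After iteration 2: m = 1, temp = 2
After iteration 3: m = 2, temp = 3
After iteration 4: m = 3, temp = 4
After iteration 5: m = 4, temp = 0
After iteration 6: m = 5, temp = 1
After iteration 7: m = 6, temp = 2
After iteration 8: m = 7, temp = 3
After iteration 9: m = 8, temp = 4
After iteration 10: m = 9, temp = 0
After iteration 11: m = 10, temp = 1
After iteration 12: m = 11, temp = 2
After iteration 13: m = 12, temp = 3
After iteration 14: m = 13, temp = 4
After iteration 15: m = 14, temp = 0
Loop ends.

Final answer: 0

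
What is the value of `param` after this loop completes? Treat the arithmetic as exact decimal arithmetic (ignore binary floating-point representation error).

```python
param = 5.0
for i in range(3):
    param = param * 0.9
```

Let's trace through this code step by step.

Initialize: param = 5.0
Entering loop: for i in range(3):
After iteration 1: i = 0, param = 4.5
After iteration 2: i = 1, param = 4.05
After iteration 3: i = 2, param = 3.645
Loop ends.

Final answer: 3.645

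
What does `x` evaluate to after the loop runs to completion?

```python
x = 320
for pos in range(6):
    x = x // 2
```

Let's trace through this code step by step.

Initialize: x = 320
Entering loop: for pos in range(6):
After iteration 1: pos = 0, x = 160
After iteration 2: pos = 1, x = 80
After iteration 3: pos = 2, x = 40
After iteration 4: pos = 3, x = 20
After iteration 5: pos = 4, x = 10
After iteration 6: pos = 5, x = 5
Loop ends.

Final answer: 5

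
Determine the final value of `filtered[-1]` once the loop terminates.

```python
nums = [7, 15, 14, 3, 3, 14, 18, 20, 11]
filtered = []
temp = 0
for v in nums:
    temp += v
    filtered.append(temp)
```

Let's trace through this code step by step.

Initialize: nums = [7, 15, 14, 3, 3, 14, 18, 20, 11]
Initialize: filtered = []
Initialize: temp = 0
Entering loop: for v in nums:
After iteration 1: v = 7, filtered = [7], temp = 7
After iteration 2: v = 15, filtered = [7, 22], temp = 22
After iteration 3: v = 14, filtered = [7, 22, 36], temp = 36
After iteration 4: v = 3, filtered = [7, 22, 36, 39], temp = 39
After iteration 5: v = 3, filtered = [7, 22, 36, 39, 42], temp = 42
After iteration 6: v = 14, filtered = [7, 22, 36, 39, 42, 56], temp = 56
After iteration 7: v = 18, filtered = [7, 22, 36, 39, 42, 56, 74], temp = 74
After iteration 8: v = 20, filtered = [7, 22, 36, 39, 42, 56, 74, 94], temp = 94
After iteration 9: v = 11, filtered = [7, 22, 36, 39, 42, 56, 74, 94, 105], temp = 105
Loop ends.
filtered[-1] = 105

Final answer: 105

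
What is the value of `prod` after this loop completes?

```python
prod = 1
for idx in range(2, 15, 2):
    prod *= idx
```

Let's trace through this code step by step.

Initialize: prod = 1
Entering loop: for idx in range(2, 15, 2):
After iteration 1: idx = 2, prod = 2
After iteration 2: idx = 4, prod = 8
After iteration 3: idx = 6, prod = 48
After iteration 4: idx = 8, prod = 384
After iteration 5: idx = 10, prod = 3840
After iteration 6: idx = 12, prod = 46080
After iteration 7: idx = 14, prod = 645120
Loop ends.

Final answer: 645120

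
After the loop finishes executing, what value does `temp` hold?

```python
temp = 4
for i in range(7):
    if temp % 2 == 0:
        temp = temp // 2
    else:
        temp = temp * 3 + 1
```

Let's trace through this code step by step.

Initialize: temp = 4
Entering loop: for i in range(7):
After iteration 1: i = 0, temp = 2
After iteration 2: i = 1, temp = 1
After iteration 3: i = 2, temp = 4
After iteration 4: i = 3, temp = 2
After iteration 5: i = 4, temp = 1
After iteration 6: i = 5, temp = 4
After iteration 7: i = 6, temp = 2
Loop ends.

Final answer: 2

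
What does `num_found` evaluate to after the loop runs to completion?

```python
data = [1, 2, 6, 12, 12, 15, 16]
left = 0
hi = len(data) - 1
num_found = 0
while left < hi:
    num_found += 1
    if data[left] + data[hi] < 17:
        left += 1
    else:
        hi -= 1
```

Let's trace through this code step by step.

Initialize: data = [1, 2, 6, 12, 12, 15, 16]
Initialize: left = 0
Initialize: hi = 6
Initialize: num_found = 0
Entering loop: while left < hi:
After iteration 1: left = 0, hi = 5, num_found = 1
After iteration 2: left = 1, hi = 5, num_found = 2
After iteration 3: left = 1, hi = 4, num_found = 3
After iteration 4: left = 2, hi = 4, num_found = 4
After iteration 5: left = 2, hi = 3, num_found = 5
After iteration 6: left = 2, hi = 2, num_found = 6
Loop ends.

Final answer: 6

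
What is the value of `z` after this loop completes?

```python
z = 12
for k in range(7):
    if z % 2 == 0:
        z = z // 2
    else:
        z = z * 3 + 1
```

Let's trace through this code step by step.

Initialize: z = 12
Entering loop: for k in range(7):
After iteration 1: k = 0, z = 6
After iteration 2: k = 1, z = 3
After iteration 3: k = 2, z = 10
After iteration 4: k = 3, z = 5
After iteration 5: k = 4, z = 16
After iteration 6: k = 5, z = 8
After iteration 7: k = 6, z = 4
Loop ends.

Final answer: 4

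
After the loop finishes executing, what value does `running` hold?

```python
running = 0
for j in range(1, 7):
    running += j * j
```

Let's trace through this code step by step.

Initialize: running = 0
Entering loop: for j in range(1, 7):
After iteration 1: j = 1, running = 1
After iteration 2: j = 2, running = 5
After iteration 3: j = 3, running = 14
After iteration 4: j = 4, running = 30
After iteration 5: j = 5, running = 55
After iteration 6: j = 6, running = 91
Loop ends.

Final answer: 91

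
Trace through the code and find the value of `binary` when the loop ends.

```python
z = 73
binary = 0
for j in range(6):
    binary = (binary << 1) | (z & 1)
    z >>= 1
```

Let's trace through this code step by step.

Initialize: z = 73
Initialize: binary = 0
Entering loop: for j in range(6):
After iteration 1: j = 0, z = 36, binary = 1
After iteration 2: j = 1, z = 18, binary = 2
After iteration 3: j = 2, z = 9, binary = 4
After iteration 4: j = 3, z = 4, binary = 9
After iteration 5: j = 4, z = 2, binary = 18
After iteration 6: j = 5, z = 1, binary = 36
Loop ends.

Final answer: 36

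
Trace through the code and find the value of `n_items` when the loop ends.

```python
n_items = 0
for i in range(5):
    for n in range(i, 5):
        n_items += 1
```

Let's trace through this code step by step.

Initialize: n_items = 0
Entering loop: for i in range(5):
After iteration 1: i = 0, n_items = 5
After iteration 2: i = 1, n_items = 9
After iteration 3: i = 2, n_items = 12
After iteration 4: i = 3, n_items = 14
After iteration 5: i = 4, n_items = 15
Loop ends.

Final answer: 15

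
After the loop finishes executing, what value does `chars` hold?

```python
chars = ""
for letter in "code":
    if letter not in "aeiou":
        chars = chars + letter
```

Let's trace through this code step by step.

Initialize: chars = ''
Entering loop: for letter in "code":
After iteration 1: letter = 'c', chars = 'c'
After iteration 2: letter = 'o', chars = 'c'
After iteration 3: letter = 'd', chars = 'cd'
After iteration 4: letter = 'e', chars = 'cd'
Loop ends.

Final answer: 'cd'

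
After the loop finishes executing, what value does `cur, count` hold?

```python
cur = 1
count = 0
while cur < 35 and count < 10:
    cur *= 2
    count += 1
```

Let's trace through this code step by step.

Initialize: cur = 1
Initialize: count = 0
Entering loop: while cur < 35 and count < 10:
After iteration 1: cur = 2, count = 1
After iteration 2: cur = 4, count = 2
After iteration 3: cur = 8, count = 3
After iteration 4: cur = 16, count = 4
After iteration 5: cur = 32, count = 5
After iteration 6: cur = 64, count = 6
Loop ends.

Final answer: 64, 6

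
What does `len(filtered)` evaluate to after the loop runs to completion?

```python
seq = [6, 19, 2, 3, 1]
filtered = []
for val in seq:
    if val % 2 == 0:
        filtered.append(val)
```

Let's trace through this code step by step.

Initialize: seq = [6, 19, 2, 3, 1]
Initialize: filtered = []
Entering loop: for val in seq:
After iteration 1: val = 6, filtered = [6]
After iteration 2: val = 19, filtered = [6]
After iteration 3: val = 2, filtered = [6, 2]
After iteration 4: val = 3, filtered = [6, 2]
After iteration 5: val = 1, filtered = [6, 2]
Loop ends.
len(filtered) = 2

Final answer: 2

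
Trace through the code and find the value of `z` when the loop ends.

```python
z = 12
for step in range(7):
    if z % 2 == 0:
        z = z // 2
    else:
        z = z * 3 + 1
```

Let's trace through this code step by step.

Initialize: z = 12
Entering loop: for step in range(7):
After iteration 1: step = 0, z = 6
After iteration 2: step = 1, z = 3
After iteration 3: step = 2, z = 10
After iteration 4: step = 3, z = 5
After iteration 5: step = 4, z = 16
After iteration 6: step = 5, z = 8
After iteration 7: step = 6, z = 4
Loop ends.

Final answer: 4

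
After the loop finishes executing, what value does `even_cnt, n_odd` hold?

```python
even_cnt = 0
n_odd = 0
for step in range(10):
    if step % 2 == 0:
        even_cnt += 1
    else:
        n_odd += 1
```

Let's trace through this code step by step.

Initialize: even_cnt = 0
Initialize: n_odd = 0
Entering loop: for step in range(10):
After iteration 1: step = 0, even_cnt = 1, n_odd = 0
After iteration 2: step = 1, even_cnt = 1, n_odd = 1
After iteration 3: step = 2, even_cnt = 2, n_odd = 1
After iteration 4: step = 3, even_cnt = 2, n_odd = 2
After iteration 5: step = 4, even_cnt = 3, n_odd = 2
After iteration 6: step = 5, even_cnt = 3, n_odd = 3
After iteration 7: step = 6, even_cnt = 4, n_odd = 3
After iteration 8: step = 7, even_cnt = 4, n_odd = 4
After iteration 9: step = 8, even_cnt = 5, n_odd = 4
After iteration 10: step = 9, even_cnt = 5, n_odd = 5
Loop ends.

Final answer: 5, 5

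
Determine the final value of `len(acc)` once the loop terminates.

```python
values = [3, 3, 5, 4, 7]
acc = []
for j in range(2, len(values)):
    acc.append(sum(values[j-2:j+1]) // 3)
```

Let's trace through this code step by step.

Initialize: values = [3, 3, 5, 4, 7]
Initialize: acc = []
Entering loop: for j in range(2, len(values)):
After iteration 1: j = 2, acc = [3]
After iteration 2: j = 3, acc = [3, 4]
After iteration 3: j = 4, acc = [3, 4, 5]
Loop ends.
len(acc) = 3

Final answer: 3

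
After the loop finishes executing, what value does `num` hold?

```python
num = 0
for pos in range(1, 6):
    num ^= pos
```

Let's trace through this code step by step.

Initialize: num = 0
Entering loop: for pos in range(1, 6):
After iteration 1: pos = 1, num = 1
After iteration 2: pos = 2, num = 3
After iteration 3: pos = 3, num = 0
After iteration 4: pos = 4, num = 4
After iteration 5: pos = 5, num = 1
Loop ends.

Final answer: 1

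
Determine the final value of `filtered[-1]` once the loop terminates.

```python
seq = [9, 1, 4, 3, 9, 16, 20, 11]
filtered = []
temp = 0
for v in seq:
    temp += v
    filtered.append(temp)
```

Let's trace through this code step by step.

Initialize: seq = [9, 1, 4, 3, 9, 16, 20, 11]
Initialize: filtered = []
Initialize: temp = 0
Entering loop: for v in seq:
After iteration 1: v = 9, filtered = [9], temp = 9
After iteration 2: v = 1, filtered = [9, 10], temp = 10
After iteration 3: v = 4, filtered = [9, 10, 14], temp = 14
After iteration 4: v = 3, filtered = [9, 10, 14, 17], temp = 17
After iteration 5: v = 9, filtered = [9, 10, 14, 17, 26], temp = 26
After iteration 6: v = 16, filtered = [9, 10, 14, 17, 26, 42], temp = 42
After iteration 7: v = 20, filtered = [9, 10, 14, 17, 26, 42, 62], temp = 62
After iteration 8: v = 11, filtered = [9, 10, 14, 17, 26, 42, 62, 73], temp = 73
Loop ends.
filtered[-1] = 73

Final answer: 73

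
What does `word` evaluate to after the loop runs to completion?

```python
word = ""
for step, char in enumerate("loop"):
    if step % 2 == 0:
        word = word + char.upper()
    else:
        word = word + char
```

Let's trace through this code step by step.

Initialize: word = ''
Entering loop: for step, char in enumerate("loop"):
After iteration 1: step = 0, char = 'l', word = 'L'
After iteration 2: step = 1, char = 'o', word = 'Lo'
After iteration 3: step = 2, char = 'o', word = 'LoO'
After iteration 4: step = 3, char = 'p', word = 'LoOp'
Loop ends.

Final answer: 'LoOp'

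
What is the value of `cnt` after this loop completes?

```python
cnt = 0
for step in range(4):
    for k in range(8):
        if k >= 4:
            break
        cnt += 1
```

Let's trace through this code step by step.

Initialize: cnt = 0
Entering loop: for step in range(4):
After iteration 1: step = 0, cnt = 4
After iteration 2: step = 1, cnt = 8
After iteration 3: step = 2, cnt = 12
After iteration 4: step = 3, cnt = 16
Loop ends.

Final answer: 16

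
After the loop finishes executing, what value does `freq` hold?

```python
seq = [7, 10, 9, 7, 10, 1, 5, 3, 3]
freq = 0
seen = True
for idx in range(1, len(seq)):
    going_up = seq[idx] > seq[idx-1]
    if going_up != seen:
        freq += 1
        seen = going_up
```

Let's trace through this code step by step.

Initialize: seq = [7, 10, 9, 7, 10, 1, 5, 3, 3]
Initialize: freq = 0
Initialize: seen = True
Entering loop: for idx in range(1, len(seq)):
After iteration 1: idx = 1, freq = 0, seen = True, going_up = True
After iteration 2: idx = 2, freq = 1, seen = False, going_up = False
After iteration 3: idx = 3, freq = 1, seen = False, going_up = False
After iteration 4: idx = 4, freq = 2, seen = True, going_up = True
After iteration 5: idx = 5, freq = 3, seen = False, going_up = False
After iteration 6: idx = 6, freq = 4, seen = True, going_up = True
After iteration 7: idx = 7, freq = 5, seen = False, going_up = False
After iteration 8: idx = 8, freq = 5, seen = False, going_up = False
Loop ends.

Final answer: 5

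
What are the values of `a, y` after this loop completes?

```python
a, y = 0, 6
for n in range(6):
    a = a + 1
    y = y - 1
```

Let's trace through this code step by step.

Initialize: a = 0
Initialize: y = 6
Entering loop: for n in range(6):
After iteration 1: n = 0, a = 1, y = 5
After iteration 2: n = 1, a = 2, y = 4
After iteration 3: n = 2, a = 3, y = 3
After iteration 4: n = 3, a = 4, y = 2
After iteration 5: n = 4, a = 5, y = 1
After iteration 6: n = 5, a = 6, y = 0
Loop ends.

Final answer: 6, 0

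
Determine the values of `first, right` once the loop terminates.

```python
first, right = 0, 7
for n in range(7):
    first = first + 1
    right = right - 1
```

Let's trace through this code step by step.

Initialize: first = 0
Initialize: right = 7
Entering loop: for n in range(7):
After iteration 1: n = 0, first = 1, right = 6
After iteration 2: n = 1, first = 2, right = 5
After iteration 3: n = 2, first = 3, right = 4
After iteration 4: n = 3, first = 4, right = 3
After iteration 5: n = 4, first = 5, right = 2
After iteration 6: n = 5, first = 6, right = 1
After iteration 7: n = 6, first = 7, right = 0
Loop ends.

Final answer: 7, 0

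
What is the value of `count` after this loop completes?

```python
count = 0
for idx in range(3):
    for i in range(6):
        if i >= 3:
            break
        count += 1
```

Let's trace through this code step by step.

Initialize: count = 0
Entering loop: for idx in range(3):
After iteration 1: idx = 0, count = 3
After iteration 2: idx = 1, count = 6
After iteration 3: idx = 2, count = 9
Loop ends.

Final answer: 9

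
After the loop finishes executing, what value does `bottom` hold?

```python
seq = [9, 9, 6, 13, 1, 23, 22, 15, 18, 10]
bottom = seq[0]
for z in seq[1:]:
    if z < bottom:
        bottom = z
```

Let's trace through this code step by step.

Initialize: seq = [9, 9, 6, 13, 1, 23, 22, 15, 18, 10]
Initialize: bottom = 9
Entering loop: for z in seq[1:]:
After iteration 1: z = 9, bottom = 9
After iteration 2: z = 6, bottom = 6
After iteration 3: z = 13, bottom = 6
After iteration 4: z = 1, bottom = 1
After iteration 5: z = 23, bottom = 1
After iteration 6: z = 22, bottom = 1
After iteration 7: z = 15, bottom = 1
After iteration 8: z = 18, bottom = 1
After iteration 9: z = 10, bottom = 1
Loop ends.

Final answer: 1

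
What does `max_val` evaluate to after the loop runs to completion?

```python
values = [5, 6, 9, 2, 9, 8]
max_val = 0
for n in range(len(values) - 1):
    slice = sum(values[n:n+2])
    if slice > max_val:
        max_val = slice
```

Let's trace through this code step by step.

Initialize: values = [5, 6, 9, 2, 9, 8]
Initialize: max_val = 0
Entering loop: for n in range(len(values) - 1):
After iteration 1: n = 0, max_val = 11, slice = 11
After iteration 2: n = 1, max_val = 15, slice = 15
After iteration 3: n = 2, max_val = 15, slice = 11
After iteration 4: n = 3, max_val = 15, slice = 11
After iteration 5: n = 4, max_val = 17, slice = 17
Loop ends.

Final answer: 17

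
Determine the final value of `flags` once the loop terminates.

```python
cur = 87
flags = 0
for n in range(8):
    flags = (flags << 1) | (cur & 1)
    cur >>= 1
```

Let's trace through this code step by step.

Initialize: cur = 87
Initialize: flags = 0
Entering loop: for n in range(8):
After iteration 1: n = 0, cur = 43, flags = 1
After iteration 2: n = 1, cur = 21, flags = 3
After iteration 3: n = 2, cur = 10, flags = 7
After iteration 4: n = 3, cur = 5, flags = 14
After iteration 5: n = 4, cur = 2, flags = 29
After iteration 6: n = 5, cur = 1, flags = 58
After iteration 7: n = 6, cur = 0, flags = 117
After iteration 8: n = 7, cur = 0, flags = 234
Loop ends.

Final answer: 234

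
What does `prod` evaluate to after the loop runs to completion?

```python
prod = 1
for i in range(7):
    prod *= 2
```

Let's trace through this code step by step.

Initialize: prod = 1
Entering loop: for i in range(7):
After iteration 1: i = 0, prod = 2
After iteration 2: i = 1, prod = 4
After iteration 3: i = 2, prod = 8
After iteration 4: i = 3, prod = 16
After iteration 5: i = 4, prod = 32
After iteration 6: i = 5, prod = 64
After iteration 7: i = 6, prod = 128
Loop ends.

Final answer: 128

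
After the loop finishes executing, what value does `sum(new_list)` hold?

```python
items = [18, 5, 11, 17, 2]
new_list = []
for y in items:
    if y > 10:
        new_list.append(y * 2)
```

Let's trace through this code step by step.

Initialize: items = [18, 5, 11, 17, 2]
Initialize: new_list = []
Entering loop: for y in items:
After iteration 1: y = 18, new_list = [36]
After iteration 2: y = 5, new_list = [36]
After iteration 3: y = 11, new_list = [36, 22]
After iteration 4: y = 17, new_list = [36, 22, 34]
After iteration 5: y = 2, new_list = [36, 22, 34]
Loop ends.
sum(new_list) = 92

Final answer: 92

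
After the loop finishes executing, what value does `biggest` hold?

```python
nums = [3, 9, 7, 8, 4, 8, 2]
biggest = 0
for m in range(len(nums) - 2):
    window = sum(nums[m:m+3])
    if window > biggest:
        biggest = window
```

Let's trace through this code step by step.

Initialize: nums = [3, 9, 7, 8, 4, 8, 2]
Initialize: biggest = 0
Entering loop: for m in range(len(nums) - 2):
After iteration 1: m = 0, biggest = 19, window = 19
After iteration 2: m = 1, biggest = 24, window = 24
After iteration 3: m = 2, biggest = 24, window = 19
After iteration 4: m = 3, biggest = 24, window = 20
After iteration 5: m = 4, biggest = 24, window = 14
Loop ends.

Final answer: 24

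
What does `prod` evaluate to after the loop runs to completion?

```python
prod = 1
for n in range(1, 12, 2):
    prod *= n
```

Let's trace through this code step by step.

Initialize: prod = 1
Entering loop: for n in range(1, 12, 2):
After iteration 1: n = 1, prod = 1
After iteration 2: n = 3, prod = 3
After iteration 3: n = 5, prod = 15
After iteration 4: n = 7, prod = 105
After iteration 5: n = 9, prod = 945
After iteration 6: n = 11, prod = 10395
Loop ends.

Final answer: 10395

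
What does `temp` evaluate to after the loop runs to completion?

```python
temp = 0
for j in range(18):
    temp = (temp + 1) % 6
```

Let's trace through this code step by step.

Initialize: temp = 0
Entering loop: for j in range(18):
After iteration 1: j = 0, temp = 1
After iteration 2: j = 1, temp = 2
After iteration 3: j = 2, temp = 3
After iteration 4: j = 3, temp = 4
After iteration 5: j = 4, temp = 5
After iteration 6: j = 5, temp = 0
After iteration 7: j = 6, temp = 1
After iteration 8: j = 7, temp = 2
After iteration 9: j = 8, temp = 3
After iteration 10: j = 9, temp = 4
After iteration 11: j = 10, temp = 5
After iteration 12: j = 11, temp = 0
After iteration 13: j = 12, temp = 1
After iteration 14: j = 13, temp = 2
After iteration 15: j = 14, temp = 3
After iteration 16: j = 15, temp = 4
After iteration 17: j = 16, temp = 5
After iteration 18: j = 17, temp = 0
Loop ends.

Final answer: 0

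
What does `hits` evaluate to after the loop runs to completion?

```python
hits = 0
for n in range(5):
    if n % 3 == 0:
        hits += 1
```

Let's trace through this code step by step.

Initialize: hits = 0
Entering loop: for n in range(5):
After iteration 1: n = 0, hits = 1
After iteration 2: n = 1, hits = 1
After iteration 3: n = 2, hits = 1
After iteration 4: n = 3, hits = 2
After iteration 5: n = 4, hits = 2
Loop ends.

Final answer: 2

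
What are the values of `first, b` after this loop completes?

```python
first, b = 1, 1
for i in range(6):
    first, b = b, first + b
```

Let's trace through this code step by step.

Initialize: first = 1
Initialize: b = 1
Entering loop: for i in range(6):
After iteration 1: i = 0, first = 1, b = 2
After iteration 2: i = 1, first = 2, b = 3
After iteration 3: i = 2, first = 3, b = 5
After iteration 4: i = 3, first = 5, b = 8
After iteration 5: i = 4, first = 8, b = 13
After iteration 6: i = 5, first = 13, b = 21
Loop ends.

Final answer: 13, 21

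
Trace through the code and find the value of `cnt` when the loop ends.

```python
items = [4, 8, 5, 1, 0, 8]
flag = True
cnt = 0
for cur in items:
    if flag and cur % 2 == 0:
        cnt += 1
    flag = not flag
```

Let's trace through this code step by step.

Initialize: items = [4, 8, 5, 1, 0, 8]
Initialize: flag = True
Initialize: cnt = 0
Entering loop: for cur in items:
After iteration 1: cur = 4, flag = False, cnt = 1
After iteration 2: cur = 8, flag = True, cnt = 1
After iteration 3: cur = 5, flag = False, cnt = 1
After iteration 4: cur = 1, flag = True, cnt = 1
After iteration 5: cur = 0, flag = False, cnt = 2
After iteration 6: cur = 8, flag = True, cnt = 2
Loop ends.

Final answer: 2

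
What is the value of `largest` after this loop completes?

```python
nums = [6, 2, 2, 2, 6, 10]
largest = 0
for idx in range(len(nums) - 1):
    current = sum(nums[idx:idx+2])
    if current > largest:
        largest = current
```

Let's trace through this code step by step.

Initialize: nums = [6, 2, 2, 2, 6, 10]
Initialize: largest = 0
Entering loop: for idx in range(len(nums) - 1):
After iteration 1: idx = 0, largest = 8, current = 8
After iteration 2: idx = 1, largest = 8, current = 4
After iteration 3: idx = 2, largest = 8, current = 4
After iteration 4: idx = 3, largest = 8, current = 8
After iteration 5: idx = 4, largest = 16, current = 16
Loop ends.

Final answer: 16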